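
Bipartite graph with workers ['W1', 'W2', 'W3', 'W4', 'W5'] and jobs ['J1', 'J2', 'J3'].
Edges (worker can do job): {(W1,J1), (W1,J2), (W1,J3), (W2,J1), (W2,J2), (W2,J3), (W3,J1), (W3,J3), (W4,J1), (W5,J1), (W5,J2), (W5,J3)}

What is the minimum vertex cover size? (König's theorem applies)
Minimum vertex cover size = 3

By König's theorem: in bipartite graphs,
min vertex cover = max matching = 3

Maximum matching has size 3, so minimum vertex cover also has size 3.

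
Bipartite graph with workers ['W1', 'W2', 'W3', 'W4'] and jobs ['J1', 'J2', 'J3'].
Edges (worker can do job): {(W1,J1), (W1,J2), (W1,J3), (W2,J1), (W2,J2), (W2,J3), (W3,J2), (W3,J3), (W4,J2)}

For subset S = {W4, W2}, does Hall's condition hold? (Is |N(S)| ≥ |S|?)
Yes: |N(S)| = 3, |S| = 2

Subset S = {W4, W2}
Neighbors N(S) = {J1, J2, J3}

|N(S)| = 3, |S| = 2
Hall's condition: |N(S)| ≥ |S| is satisfied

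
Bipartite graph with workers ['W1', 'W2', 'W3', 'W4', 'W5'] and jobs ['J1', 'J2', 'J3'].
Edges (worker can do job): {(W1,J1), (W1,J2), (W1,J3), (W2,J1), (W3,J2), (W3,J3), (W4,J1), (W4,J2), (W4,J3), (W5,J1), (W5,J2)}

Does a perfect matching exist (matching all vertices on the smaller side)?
Yes, perfect matching exists (size 3)

Perfect matching: {(W3,J3), (W4,J1), (W5,J2)}
All 3 vertices on the smaller side are matched.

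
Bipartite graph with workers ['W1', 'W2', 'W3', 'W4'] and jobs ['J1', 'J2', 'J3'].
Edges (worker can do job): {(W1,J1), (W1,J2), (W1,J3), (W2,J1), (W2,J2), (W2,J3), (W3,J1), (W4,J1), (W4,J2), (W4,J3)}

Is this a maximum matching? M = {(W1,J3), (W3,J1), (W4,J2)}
Yes, size 3 is maximum

Proposed matching has size 3.
Maximum matching size for this graph: 3.

This is a maximum matching.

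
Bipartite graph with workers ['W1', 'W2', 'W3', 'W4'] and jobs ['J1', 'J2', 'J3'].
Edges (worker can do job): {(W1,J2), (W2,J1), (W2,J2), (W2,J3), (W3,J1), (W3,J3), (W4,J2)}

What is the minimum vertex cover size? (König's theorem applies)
Minimum vertex cover size = 3

By König's theorem: in bipartite graphs,
min vertex cover = max matching = 3

Maximum matching has size 3, so minimum vertex cover also has size 3.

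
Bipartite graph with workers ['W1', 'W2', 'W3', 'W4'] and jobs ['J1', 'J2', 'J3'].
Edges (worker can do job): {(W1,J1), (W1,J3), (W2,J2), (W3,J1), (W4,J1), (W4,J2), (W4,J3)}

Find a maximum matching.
Matching: {(W2,J2), (W3,J1), (W4,J3)}

Maximum matching (size 3):
  W2 → J2
  W3 → J1
  W4 → J3

Each worker is assigned to at most one job, and each job to at most one worker.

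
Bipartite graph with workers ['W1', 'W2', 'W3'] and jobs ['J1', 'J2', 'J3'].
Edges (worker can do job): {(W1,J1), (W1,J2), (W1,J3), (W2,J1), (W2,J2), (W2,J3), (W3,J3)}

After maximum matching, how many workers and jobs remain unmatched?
Unmatched: 0 workers, 0 jobs

Maximum matching size: 3
Workers: 3 total, 3 matched, 0 unmatched
Jobs: 3 total, 3 matched, 0 unmatched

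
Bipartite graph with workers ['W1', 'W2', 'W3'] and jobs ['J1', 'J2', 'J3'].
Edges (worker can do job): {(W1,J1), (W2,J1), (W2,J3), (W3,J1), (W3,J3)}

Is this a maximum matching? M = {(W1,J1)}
No, size 1 is not maximum

Proposed matching has size 1.
Maximum matching size for this graph: 2.

This is NOT maximum - can be improved to size 2.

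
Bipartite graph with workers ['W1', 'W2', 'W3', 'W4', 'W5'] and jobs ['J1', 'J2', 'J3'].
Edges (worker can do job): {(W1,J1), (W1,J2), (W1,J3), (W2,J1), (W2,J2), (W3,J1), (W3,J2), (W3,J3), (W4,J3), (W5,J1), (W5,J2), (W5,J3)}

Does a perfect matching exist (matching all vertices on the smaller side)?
Yes, perfect matching exists (size 3)

Perfect matching: {(W3,J2), (W4,J3), (W5,J1)}
All 3 vertices on the smaller side are matched.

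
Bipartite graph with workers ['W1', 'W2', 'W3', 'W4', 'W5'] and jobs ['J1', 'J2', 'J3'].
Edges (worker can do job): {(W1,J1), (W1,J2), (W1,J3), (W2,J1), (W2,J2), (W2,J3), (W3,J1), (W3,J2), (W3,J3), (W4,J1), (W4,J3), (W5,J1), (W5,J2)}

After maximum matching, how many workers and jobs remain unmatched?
Unmatched: 2 workers, 0 jobs

Maximum matching size: 3
Workers: 5 total, 3 matched, 2 unmatched
Jobs: 3 total, 3 matched, 0 unmatched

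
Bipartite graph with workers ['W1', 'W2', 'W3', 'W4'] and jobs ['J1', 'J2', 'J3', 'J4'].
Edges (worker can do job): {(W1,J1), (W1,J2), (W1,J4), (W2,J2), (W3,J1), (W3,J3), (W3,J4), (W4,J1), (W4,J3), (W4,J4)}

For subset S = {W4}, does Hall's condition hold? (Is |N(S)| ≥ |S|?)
Yes: |N(S)| = 3, |S| = 1

Subset S = {W4}
Neighbors N(S) = {J1, J3, J4}

|N(S)| = 3, |S| = 1
Hall's condition: |N(S)| ≥ |S| is satisfied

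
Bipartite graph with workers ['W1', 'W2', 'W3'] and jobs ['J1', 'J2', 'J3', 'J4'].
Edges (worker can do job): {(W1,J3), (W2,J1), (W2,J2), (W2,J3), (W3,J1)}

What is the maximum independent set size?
Maximum independent set = 4

By König's theorem:
- Min vertex cover = Max matching = 3
- Max independent set = Total vertices - Min vertex cover
- Max independent set = 7 - 3 = 4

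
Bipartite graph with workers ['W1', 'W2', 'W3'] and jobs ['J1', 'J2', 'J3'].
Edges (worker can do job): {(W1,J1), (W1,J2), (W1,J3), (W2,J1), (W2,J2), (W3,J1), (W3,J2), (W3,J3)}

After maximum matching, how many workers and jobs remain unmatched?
Unmatched: 0 workers, 0 jobs

Maximum matching size: 3
Workers: 3 total, 3 matched, 0 unmatched
Jobs: 3 total, 3 matched, 0 unmatched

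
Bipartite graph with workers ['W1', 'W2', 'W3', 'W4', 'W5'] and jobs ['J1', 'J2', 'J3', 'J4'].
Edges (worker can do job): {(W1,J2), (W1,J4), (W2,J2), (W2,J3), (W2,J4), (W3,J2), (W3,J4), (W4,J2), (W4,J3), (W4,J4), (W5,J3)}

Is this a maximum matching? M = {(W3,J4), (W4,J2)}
No, size 2 is not maximum

Proposed matching has size 2.
Maximum matching size for this graph: 3.

This is NOT maximum - can be improved to size 3.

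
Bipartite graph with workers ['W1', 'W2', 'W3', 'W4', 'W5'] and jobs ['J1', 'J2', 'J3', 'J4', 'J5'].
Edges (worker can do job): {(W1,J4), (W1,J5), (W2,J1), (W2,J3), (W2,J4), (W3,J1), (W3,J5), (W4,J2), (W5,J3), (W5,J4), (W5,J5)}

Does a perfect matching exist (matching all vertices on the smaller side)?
Yes, perfect matching exists (size 5)

Perfect matching: {(W1,J4), (W2,J3), (W3,J1), (W4,J2), (W5,J5)}
All 5 vertices on the smaller side are matched.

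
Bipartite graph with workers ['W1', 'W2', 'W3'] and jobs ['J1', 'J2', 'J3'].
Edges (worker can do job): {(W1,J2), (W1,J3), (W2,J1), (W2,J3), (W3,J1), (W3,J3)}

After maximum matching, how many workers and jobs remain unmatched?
Unmatched: 0 workers, 0 jobs

Maximum matching size: 3
Workers: 3 total, 3 matched, 0 unmatched
Jobs: 3 total, 3 matched, 0 unmatched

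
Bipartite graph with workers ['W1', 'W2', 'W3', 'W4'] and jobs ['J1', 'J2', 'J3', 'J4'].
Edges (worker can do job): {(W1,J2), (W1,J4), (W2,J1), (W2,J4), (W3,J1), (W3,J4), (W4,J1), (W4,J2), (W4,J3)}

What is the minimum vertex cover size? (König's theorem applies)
Minimum vertex cover size = 4

By König's theorem: in bipartite graphs,
min vertex cover = max matching = 4

Maximum matching has size 4, so minimum vertex cover also has size 4.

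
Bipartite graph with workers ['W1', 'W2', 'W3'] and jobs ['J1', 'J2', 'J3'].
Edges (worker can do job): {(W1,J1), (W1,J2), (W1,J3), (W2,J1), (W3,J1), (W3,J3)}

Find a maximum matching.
Matching: {(W1,J2), (W2,J1), (W3,J3)}

Maximum matching (size 3):
  W1 → J2
  W2 → J1
  W3 → J3

Each worker is assigned to at most one job, and each job to at most one worker.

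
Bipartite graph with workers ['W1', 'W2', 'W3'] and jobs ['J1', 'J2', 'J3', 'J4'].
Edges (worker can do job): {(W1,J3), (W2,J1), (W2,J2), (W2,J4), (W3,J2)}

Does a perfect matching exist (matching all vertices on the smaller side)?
Yes, perfect matching exists (size 3)

Perfect matching: {(W1,J3), (W2,J1), (W3,J2)}
All 3 vertices on the smaller side are matched.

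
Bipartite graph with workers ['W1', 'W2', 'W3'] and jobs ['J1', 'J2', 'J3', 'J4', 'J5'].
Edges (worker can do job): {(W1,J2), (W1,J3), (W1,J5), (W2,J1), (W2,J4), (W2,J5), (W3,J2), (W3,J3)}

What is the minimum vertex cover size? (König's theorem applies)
Minimum vertex cover size = 3

By König's theorem: in bipartite graphs,
min vertex cover = max matching = 3

Maximum matching has size 3, so minimum vertex cover also has size 3.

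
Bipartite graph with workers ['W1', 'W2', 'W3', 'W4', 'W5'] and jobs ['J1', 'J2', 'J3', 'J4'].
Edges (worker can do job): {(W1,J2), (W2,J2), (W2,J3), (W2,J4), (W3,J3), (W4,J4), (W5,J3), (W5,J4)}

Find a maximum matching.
Matching: {(W1,J2), (W3,J3), (W5,J4)}

Maximum matching (size 3):
  W1 → J2
  W3 → J3
  W5 → J4

Each worker is assigned to at most one job, and each job to at most one worker.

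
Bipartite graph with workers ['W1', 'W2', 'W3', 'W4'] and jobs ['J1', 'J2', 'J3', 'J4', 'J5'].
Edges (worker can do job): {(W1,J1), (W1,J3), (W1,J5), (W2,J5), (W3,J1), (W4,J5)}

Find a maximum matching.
Matching: {(W1,J3), (W3,J1), (W4,J5)}

Maximum matching (size 3):
  W1 → J3
  W3 → J1
  W4 → J5

Each worker is assigned to at most one job, and each job to at most one worker.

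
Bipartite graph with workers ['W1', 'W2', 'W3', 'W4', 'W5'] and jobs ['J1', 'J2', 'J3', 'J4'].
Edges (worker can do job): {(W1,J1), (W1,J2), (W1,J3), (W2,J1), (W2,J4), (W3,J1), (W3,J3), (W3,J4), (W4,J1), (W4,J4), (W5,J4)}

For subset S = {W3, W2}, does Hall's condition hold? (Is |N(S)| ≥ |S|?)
Yes: |N(S)| = 3, |S| = 2

Subset S = {W3, W2}
Neighbors N(S) = {J1, J3, J4}

|N(S)| = 3, |S| = 2
Hall's condition: |N(S)| ≥ |S| is satisfied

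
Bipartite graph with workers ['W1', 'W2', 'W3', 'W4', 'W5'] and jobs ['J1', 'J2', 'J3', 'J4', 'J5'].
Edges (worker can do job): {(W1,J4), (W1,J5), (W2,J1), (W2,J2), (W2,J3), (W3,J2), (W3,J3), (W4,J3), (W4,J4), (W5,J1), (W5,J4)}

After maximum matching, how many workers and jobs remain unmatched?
Unmatched: 0 workers, 0 jobs

Maximum matching size: 5
Workers: 5 total, 5 matched, 0 unmatched
Jobs: 5 total, 5 matched, 0 unmatched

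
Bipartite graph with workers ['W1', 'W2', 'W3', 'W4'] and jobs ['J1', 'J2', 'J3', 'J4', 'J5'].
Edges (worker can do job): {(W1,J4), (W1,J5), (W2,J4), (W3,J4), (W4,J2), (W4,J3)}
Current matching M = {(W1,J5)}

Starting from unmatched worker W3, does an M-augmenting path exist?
Yes: W3 → J4

An M-augmenting path alternates non-matching / matching edges, starting and ending at unmatched vertices.
Path: W3 → J4
(J4 is unmatched in M, so the path is augmenting.)
Flipping edges along this path would increase |M| from 1 to 2.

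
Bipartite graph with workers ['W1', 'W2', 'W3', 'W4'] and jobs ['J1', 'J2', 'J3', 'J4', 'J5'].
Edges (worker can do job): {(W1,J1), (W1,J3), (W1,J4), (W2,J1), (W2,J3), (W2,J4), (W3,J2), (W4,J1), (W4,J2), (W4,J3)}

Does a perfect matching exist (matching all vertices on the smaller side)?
Yes, perfect matching exists (size 4)

Perfect matching: {(W1,J3), (W2,J4), (W3,J2), (W4,J1)}
All 4 vertices on the smaller side are matched.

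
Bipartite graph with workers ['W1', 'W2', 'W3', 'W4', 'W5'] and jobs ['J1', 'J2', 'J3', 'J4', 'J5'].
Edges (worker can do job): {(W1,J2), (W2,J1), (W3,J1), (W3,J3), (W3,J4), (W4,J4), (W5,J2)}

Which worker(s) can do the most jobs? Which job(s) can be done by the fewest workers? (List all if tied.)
Most versatile: W3 (3 jobs); Least covered: J5 (0 workers)

Worker degrees (jobs they can do): W1:1, W2:1, W3:3, W4:1, W5:1
Job degrees (workers who can do it): J1:2, J2:2, J3:1, J4:2, J5:0

Maximum worker degree is 3, achieved by: W3
Minimum job degree is 0, achieved by: J5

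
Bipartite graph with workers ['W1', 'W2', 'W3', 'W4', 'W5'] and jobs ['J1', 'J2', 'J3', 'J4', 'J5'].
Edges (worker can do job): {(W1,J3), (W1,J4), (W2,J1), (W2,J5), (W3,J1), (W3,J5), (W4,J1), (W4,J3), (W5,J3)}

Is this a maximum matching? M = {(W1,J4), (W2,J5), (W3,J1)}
No, size 3 is not maximum

Proposed matching has size 3.
Maximum matching size for this graph: 4.

This is NOT maximum - can be improved to size 4.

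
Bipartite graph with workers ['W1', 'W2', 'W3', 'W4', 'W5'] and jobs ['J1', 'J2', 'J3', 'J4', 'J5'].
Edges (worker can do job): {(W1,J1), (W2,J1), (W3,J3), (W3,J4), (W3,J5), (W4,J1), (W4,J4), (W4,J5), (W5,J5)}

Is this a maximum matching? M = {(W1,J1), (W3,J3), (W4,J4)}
No, size 3 is not maximum

Proposed matching has size 3.
Maximum matching size for this graph: 4.

This is NOT maximum - can be improved to size 4.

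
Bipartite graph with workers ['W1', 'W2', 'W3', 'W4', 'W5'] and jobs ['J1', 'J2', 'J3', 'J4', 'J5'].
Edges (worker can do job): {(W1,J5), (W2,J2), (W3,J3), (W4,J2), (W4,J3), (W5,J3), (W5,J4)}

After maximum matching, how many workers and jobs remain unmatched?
Unmatched: 1 workers, 1 jobs

Maximum matching size: 4
Workers: 5 total, 4 matched, 1 unmatched
Jobs: 5 total, 4 matched, 1 unmatched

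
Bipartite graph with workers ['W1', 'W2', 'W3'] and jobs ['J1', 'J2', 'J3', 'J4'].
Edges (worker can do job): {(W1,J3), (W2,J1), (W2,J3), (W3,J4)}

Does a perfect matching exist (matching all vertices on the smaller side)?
Yes, perfect matching exists (size 3)

Perfect matching: {(W1,J3), (W2,J1), (W3,J4)}
All 3 vertices on the smaller side are matched.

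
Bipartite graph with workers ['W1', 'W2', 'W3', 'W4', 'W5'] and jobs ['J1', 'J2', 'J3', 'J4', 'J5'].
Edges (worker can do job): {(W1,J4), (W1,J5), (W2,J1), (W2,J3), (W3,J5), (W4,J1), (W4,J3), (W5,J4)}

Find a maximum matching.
Matching: {(W2,J1), (W3,J5), (W4,J3), (W5,J4)}

Maximum matching (size 4):
  W2 → J1
  W3 → J5
  W4 → J3
  W5 → J4

Each worker is assigned to at most one job, and each job to at most one worker.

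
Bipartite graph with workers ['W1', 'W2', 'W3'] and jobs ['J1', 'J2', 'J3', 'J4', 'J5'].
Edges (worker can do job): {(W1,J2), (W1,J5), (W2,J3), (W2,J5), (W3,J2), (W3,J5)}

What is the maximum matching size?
Maximum matching size = 3

Maximum matching: {(W1,J2), (W2,J3), (W3,J5)}
Size: 3

This assigns 3 workers to 3 distinct jobs.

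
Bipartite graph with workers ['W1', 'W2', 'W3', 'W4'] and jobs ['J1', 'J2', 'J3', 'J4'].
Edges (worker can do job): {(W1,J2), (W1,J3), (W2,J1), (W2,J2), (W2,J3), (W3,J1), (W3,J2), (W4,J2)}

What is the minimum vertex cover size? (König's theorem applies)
Minimum vertex cover size = 3

By König's theorem: in bipartite graphs,
min vertex cover = max matching = 3

Maximum matching has size 3, so minimum vertex cover also has size 3.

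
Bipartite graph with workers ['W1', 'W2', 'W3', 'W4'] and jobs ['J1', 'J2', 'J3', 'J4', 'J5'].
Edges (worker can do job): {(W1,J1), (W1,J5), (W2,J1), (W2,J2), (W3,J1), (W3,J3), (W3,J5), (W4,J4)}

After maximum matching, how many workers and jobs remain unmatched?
Unmatched: 0 workers, 1 jobs

Maximum matching size: 4
Workers: 4 total, 4 matched, 0 unmatched
Jobs: 5 total, 4 matched, 1 unmatched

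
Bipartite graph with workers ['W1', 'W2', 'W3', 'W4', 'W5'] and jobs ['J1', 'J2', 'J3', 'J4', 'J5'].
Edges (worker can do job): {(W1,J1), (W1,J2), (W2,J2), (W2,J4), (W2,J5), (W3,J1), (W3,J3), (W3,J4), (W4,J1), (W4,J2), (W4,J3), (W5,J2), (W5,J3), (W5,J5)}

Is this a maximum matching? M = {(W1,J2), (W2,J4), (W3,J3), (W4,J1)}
No, size 4 is not maximum

Proposed matching has size 4.
Maximum matching size for this graph: 5.

This is NOT maximum - can be improved to size 5.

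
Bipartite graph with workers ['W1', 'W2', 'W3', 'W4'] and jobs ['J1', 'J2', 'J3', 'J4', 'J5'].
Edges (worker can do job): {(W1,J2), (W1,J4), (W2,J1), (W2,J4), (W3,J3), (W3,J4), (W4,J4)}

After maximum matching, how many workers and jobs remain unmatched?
Unmatched: 0 workers, 1 jobs

Maximum matching size: 4
Workers: 4 total, 4 matched, 0 unmatched
Jobs: 5 total, 4 matched, 1 unmatched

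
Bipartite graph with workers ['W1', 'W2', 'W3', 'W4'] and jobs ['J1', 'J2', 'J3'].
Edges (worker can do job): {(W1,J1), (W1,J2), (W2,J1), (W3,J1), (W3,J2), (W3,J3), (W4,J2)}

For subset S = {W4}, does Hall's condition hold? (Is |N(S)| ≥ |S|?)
Yes: |N(S)| = 1, |S| = 1

Subset S = {W4}
Neighbors N(S) = {J2}

|N(S)| = 1, |S| = 1
Hall's condition: |N(S)| ≥ |S| is satisfied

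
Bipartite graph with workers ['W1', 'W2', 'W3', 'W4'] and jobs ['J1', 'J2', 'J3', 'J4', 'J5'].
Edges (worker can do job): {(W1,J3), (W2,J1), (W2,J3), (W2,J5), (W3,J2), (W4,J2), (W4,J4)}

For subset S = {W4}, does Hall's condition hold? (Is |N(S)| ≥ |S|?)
Yes: |N(S)| = 2, |S| = 1

Subset S = {W4}
Neighbors N(S) = {J2, J4}

|N(S)| = 2, |S| = 1
Hall's condition: |N(S)| ≥ |S| is satisfied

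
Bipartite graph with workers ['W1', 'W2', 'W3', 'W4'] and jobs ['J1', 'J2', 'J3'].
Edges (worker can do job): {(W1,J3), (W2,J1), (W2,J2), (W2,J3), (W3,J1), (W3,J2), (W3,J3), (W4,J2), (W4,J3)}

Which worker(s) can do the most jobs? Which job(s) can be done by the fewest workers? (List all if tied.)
Most versatile: W2, W3 (3 jobs); Least covered: J1 (2 workers)

Worker degrees (jobs they can do): W1:1, W2:3, W3:3, W4:2
Job degrees (workers who can do it): J1:2, J2:3, J3:4

Maximum worker degree is 3, achieved by: W2, W3
Minimum job degree is 2, achieved by: J1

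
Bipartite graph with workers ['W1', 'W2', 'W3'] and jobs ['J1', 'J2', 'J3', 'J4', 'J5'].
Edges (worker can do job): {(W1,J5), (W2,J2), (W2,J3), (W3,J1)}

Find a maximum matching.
Matching: {(W1,J5), (W2,J2), (W3,J1)}

Maximum matching (size 3):
  W1 → J5
  W2 → J2
  W3 → J1

Each worker is assigned to at most one job, and each job to at most one worker.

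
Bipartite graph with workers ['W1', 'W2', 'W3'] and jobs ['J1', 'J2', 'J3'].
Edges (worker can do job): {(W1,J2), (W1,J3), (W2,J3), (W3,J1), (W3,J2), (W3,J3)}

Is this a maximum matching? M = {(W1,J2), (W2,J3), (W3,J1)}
Yes, size 3 is maximum

Proposed matching has size 3.
Maximum matching size for this graph: 3.

This is a maximum matching.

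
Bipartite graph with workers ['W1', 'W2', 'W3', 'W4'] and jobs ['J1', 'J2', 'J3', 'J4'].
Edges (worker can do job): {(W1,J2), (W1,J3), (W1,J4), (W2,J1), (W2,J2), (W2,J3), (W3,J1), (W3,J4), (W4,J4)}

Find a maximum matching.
Matching: {(W1,J3), (W2,J2), (W3,J1), (W4,J4)}

Maximum matching (size 4):
  W1 → J3
  W2 → J2
  W3 → J1
  W4 → J4

Each worker is assigned to at most one job, and each job to at most one worker.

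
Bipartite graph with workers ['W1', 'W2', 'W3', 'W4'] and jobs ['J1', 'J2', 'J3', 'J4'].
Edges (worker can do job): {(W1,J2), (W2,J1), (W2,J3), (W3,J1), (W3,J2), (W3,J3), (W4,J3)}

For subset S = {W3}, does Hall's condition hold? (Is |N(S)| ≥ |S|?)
Yes: |N(S)| = 3, |S| = 1

Subset S = {W3}
Neighbors N(S) = {J1, J2, J3}

|N(S)| = 3, |S| = 1
Hall's condition: |N(S)| ≥ |S| is satisfied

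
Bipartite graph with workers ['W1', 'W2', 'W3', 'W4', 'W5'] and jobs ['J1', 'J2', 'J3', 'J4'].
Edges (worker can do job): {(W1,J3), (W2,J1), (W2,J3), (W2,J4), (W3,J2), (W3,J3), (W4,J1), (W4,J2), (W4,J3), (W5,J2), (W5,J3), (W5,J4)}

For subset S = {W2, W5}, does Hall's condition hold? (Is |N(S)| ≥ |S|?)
Yes: |N(S)| = 4, |S| = 2

Subset S = {W2, W5}
Neighbors N(S) = {J1, J2, J3, J4}

|N(S)| = 4, |S| = 2
Hall's condition: |N(S)| ≥ |S| is satisfied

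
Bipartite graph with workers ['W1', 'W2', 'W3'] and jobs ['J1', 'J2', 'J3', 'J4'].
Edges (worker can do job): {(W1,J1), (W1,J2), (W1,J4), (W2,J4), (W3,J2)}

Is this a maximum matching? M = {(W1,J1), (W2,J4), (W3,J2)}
Yes, size 3 is maximum

Proposed matching has size 3.
Maximum matching size for this graph: 3.

This is a maximum matching.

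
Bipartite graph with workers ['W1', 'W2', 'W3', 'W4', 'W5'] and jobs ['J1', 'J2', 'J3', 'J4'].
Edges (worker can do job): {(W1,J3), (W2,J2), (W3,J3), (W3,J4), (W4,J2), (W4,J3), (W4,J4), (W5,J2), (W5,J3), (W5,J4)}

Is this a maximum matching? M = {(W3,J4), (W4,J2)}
No, size 2 is not maximum

Proposed matching has size 2.
Maximum matching size for this graph: 3.

This is NOT maximum - can be improved to size 3.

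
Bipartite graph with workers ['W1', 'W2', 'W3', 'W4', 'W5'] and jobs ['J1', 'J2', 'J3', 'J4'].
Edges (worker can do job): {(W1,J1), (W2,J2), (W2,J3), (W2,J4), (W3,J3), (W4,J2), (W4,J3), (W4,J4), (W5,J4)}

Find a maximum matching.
Matching: {(W1,J1), (W3,J3), (W4,J2), (W5,J4)}

Maximum matching (size 4):
  W1 → J1
  W3 → J3
  W4 → J2
  W5 → J4

Each worker is assigned to at most one job, and each job to at most one worker.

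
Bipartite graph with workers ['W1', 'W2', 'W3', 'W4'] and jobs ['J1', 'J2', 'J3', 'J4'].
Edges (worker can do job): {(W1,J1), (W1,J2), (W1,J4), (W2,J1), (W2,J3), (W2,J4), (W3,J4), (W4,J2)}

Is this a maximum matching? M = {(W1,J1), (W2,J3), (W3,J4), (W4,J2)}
Yes, size 4 is maximum

Proposed matching has size 4.
Maximum matching size for this graph: 4.

This is a maximum matching.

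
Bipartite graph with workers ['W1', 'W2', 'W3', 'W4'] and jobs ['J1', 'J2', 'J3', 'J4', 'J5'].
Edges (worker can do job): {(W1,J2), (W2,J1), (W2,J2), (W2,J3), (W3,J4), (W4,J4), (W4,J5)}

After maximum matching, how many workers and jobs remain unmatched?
Unmatched: 0 workers, 1 jobs

Maximum matching size: 4
Workers: 4 total, 4 matched, 0 unmatched
Jobs: 5 total, 4 matched, 1 unmatched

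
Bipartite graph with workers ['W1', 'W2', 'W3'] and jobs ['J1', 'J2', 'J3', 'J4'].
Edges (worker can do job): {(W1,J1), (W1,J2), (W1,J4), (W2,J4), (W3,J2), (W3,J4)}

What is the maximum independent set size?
Maximum independent set = 4

By König's theorem:
- Min vertex cover = Max matching = 3
- Max independent set = Total vertices - Min vertex cover
- Max independent set = 7 - 3 = 4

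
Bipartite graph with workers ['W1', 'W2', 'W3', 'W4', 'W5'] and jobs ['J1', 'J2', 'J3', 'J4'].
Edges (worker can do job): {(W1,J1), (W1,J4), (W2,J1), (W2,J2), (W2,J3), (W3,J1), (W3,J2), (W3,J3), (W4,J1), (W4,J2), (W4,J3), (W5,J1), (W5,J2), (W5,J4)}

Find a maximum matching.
Matching: {(W1,J1), (W3,J3), (W4,J2), (W5,J4)}

Maximum matching (size 4):
  W1 → J1
  W3 → J3
  W4 → J2
  W5 → J4

Each worker is assigned to at most one job, and each job to at most one worker.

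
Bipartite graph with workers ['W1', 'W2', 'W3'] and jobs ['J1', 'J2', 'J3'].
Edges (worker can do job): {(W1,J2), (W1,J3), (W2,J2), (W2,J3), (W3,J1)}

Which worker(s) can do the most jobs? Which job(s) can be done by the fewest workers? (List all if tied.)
Most versatile: W1, W2 (2 jobs); Least covered: J1 (1 workers)

Worker degrees (jobs they can do): W1:2, W2:2, W3:1
Job degrees (workers who can do it): J1:1, J2:2, J3:2

Maximum worker degree is 2, achieved by: W1, W2
Minimum job degree is 1, achieved by: J1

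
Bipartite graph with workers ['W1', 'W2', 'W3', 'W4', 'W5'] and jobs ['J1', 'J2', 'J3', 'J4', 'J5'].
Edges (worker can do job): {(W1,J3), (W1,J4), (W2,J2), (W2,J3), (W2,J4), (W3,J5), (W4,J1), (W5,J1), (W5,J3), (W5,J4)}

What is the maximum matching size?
Maximum matching size = 5

Maximum matching: {(W1,J3), (W2,J2), (W3,J5), (W4,J1), (W5,J4)}
Size: 5

This assigns 5 workers to 5 distinct jobs.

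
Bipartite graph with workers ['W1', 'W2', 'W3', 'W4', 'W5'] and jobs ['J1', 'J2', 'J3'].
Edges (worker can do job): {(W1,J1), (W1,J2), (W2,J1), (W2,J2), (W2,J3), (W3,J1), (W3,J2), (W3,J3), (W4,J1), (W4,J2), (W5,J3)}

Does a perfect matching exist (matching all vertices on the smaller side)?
Yes, perfect matching exists (size 3)

Perfect matching: {(W3,J2), (W4,J1), (W5,J3)}
All 3 vertices on the smaller side are matched.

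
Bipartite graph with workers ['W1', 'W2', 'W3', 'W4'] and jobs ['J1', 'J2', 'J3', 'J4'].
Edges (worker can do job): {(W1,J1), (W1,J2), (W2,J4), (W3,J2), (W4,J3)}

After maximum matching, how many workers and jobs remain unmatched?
Unmatched: 0 workers, 0 jobs

Maximum matching size: 4
Workers: 4 total, 4 matched, 0 unmatched
Jobs: 4 total, 4 matched, 0 unmatched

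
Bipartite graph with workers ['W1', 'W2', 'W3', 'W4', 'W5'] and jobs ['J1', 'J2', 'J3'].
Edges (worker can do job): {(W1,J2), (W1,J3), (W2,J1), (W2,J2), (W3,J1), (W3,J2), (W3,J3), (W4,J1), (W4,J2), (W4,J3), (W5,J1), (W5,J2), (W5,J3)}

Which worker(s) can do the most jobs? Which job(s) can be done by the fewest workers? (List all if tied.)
Most versatile: W3, W4, W5 (3 jobs); Least covered: J1, J3 (4 workers)

Worker degrees (jobs they can do): W1:2, W2:2, W3:3, W4:3, W5:3
Job degrees (workers who can do it): J1:4, J2:5, J3:4

Maximum worker degree is 3, achieved by: W3, W4, W5
Minimum job degree is 4, achieved by: J1, J3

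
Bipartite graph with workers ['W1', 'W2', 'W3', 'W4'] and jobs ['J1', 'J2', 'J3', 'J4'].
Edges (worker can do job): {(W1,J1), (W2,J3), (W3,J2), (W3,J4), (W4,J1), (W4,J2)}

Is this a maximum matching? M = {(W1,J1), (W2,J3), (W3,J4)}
No, size 3 is not maximum

Proposed matching has size 3.
Maximum matching size for this graph: 4.

This is NOT maximum - can be improved to size 4.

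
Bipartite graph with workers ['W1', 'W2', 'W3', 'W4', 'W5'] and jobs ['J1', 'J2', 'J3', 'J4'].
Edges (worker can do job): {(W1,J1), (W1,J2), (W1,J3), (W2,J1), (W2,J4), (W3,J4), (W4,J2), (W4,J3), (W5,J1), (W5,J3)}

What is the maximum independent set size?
Maximum independent set = 5

By König's theorem:
- Min vertex cover = Max matching = 4
- Max independent set = Total vertices - Min vertex cover
- Max independent set = 9 - 4 = 5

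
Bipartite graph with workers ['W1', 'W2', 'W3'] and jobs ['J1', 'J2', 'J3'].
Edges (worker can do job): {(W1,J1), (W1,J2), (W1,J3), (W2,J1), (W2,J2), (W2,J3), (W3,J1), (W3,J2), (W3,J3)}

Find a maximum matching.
Matching: {(W1,J3), (W2,J2), (W3,J1)}

Maximum matching (size 3):
  W1 → J3
  W2 → J2
  W3 → J1

Each worker is assigned to at most one job, and each job to at most one worker.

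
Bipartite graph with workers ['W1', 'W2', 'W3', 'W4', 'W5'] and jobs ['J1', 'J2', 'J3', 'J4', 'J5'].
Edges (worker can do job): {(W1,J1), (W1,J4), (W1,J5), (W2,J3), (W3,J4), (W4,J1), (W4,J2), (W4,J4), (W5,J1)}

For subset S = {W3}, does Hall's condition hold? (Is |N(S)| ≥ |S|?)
Yes: |N(S)| = 1, |S| = 1

Subset S = {W3}
Neighbors N(S) = {J4}

|N(S)| = 1, |S| = 1
Hall's condition: |N(S)| ≥ |S| is satisfied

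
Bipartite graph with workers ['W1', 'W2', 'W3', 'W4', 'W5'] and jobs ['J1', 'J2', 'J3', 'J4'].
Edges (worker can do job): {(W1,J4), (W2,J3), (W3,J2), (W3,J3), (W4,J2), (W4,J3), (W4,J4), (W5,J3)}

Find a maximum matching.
Matching: {(W3,J2), (W4,J4), (W5,J3)}

Maximum matching (size 3):
  W3 → J2
  W4 → J4
  W5 → J3

Each worker is assigned to at most one job, and each job to at most one worker.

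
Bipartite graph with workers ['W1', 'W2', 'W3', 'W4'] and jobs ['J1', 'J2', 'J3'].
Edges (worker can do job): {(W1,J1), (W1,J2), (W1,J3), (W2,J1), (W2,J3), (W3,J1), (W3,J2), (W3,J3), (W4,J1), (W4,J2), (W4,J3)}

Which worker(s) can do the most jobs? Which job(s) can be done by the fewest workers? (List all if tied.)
Most versatile: W1, W3, W4 (3 jobs); Least covered: J2 (3 workers)

Worker degrees (jobs they can do): W1:3, W2:2, W3:3, W4:3
Job degrees (workers who can do it): J1:4, J2:3, J3:4

Maximum worker degree is 3, achieved by: W1, W3, W4
Minimum job degree is 3, achieved by: J2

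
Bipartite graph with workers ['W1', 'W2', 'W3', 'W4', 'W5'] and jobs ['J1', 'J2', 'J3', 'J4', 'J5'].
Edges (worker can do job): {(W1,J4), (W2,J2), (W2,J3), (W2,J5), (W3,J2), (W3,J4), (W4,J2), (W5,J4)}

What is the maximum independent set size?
Maximum independent set = 7

By König's theorem:
- Min vertex cover = Max matching = 3
- Max independent set = Total vertices - Min vertex cover
- Max independent set = 10 - 3 = 7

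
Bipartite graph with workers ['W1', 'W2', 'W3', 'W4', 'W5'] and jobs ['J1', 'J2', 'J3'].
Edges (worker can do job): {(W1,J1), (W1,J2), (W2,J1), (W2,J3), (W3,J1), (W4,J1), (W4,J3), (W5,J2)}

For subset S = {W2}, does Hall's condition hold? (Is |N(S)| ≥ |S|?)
Yes: |N(S)| = 2, |S| = 1

Subset S = {W2}
Neighbors N(S) = {J1, J3}

|N(S)| = 2, |S| = 1
Hall's condition: |N(S)| ≥ |S| is satisfied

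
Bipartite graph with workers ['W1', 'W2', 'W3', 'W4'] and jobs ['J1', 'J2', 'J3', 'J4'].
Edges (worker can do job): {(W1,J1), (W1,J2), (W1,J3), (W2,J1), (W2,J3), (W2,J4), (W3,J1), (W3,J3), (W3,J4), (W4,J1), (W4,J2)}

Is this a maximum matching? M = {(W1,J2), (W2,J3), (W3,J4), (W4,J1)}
Yes, size 4 is maximum

Proposed matching has size 4.
Maximum matching size for this graph: 4.

This is a maximum matching.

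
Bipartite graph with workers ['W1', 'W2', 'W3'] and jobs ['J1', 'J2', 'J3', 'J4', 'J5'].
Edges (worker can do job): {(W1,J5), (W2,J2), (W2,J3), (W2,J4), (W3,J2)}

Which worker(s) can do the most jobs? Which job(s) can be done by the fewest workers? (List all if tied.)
Most versatile: W2 (3 jobs); Least covered: J1 (0 workers)

Worker degrees (jobs they can do): W1:1, W2:3, W3:1
Job degrees (workers who can do it): J1:0, J2:2, J3:1, J4:1, J5:1

Maximum worker degree is 3, achieved by: W2
Minimum job degree is 0, achieved by: J1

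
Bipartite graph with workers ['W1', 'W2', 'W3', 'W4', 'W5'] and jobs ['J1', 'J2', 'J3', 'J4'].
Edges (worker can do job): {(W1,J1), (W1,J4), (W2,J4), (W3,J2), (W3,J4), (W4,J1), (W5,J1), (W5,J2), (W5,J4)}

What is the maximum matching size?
Maximum matching size = 3

Maximum matching: {(W3,J4), (W4,J1), (W5,J2)}
Size: 3

This assigns 3 workers to 3 distinct jobs.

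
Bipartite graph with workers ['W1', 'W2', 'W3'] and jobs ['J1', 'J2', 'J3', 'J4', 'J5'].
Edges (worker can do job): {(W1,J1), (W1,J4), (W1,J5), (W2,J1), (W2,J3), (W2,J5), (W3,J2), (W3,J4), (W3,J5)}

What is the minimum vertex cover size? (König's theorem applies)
Minimum vertex cover size = 3

By König's theorem: in bipartite graphs,
min vertex cover = max matching = 3

Maximum matching has size 3, so minimum vertex cover also has size 3.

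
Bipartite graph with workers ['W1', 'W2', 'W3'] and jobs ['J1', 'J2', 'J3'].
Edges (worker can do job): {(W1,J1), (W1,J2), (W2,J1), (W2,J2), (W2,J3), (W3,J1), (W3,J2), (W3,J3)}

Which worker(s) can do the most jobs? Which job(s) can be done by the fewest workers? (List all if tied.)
Most versatile: W2, W3 (3 jobs); Least covered: J3 (2 workers)

Worker degrees (jobs they can do): W1:2, W2:3, W3:3
Job degrees (workers who can do it): J1:3, J2:3, J3:2

Maximum worker degree is 3, achieved by: W2, W3
Minimum job degree is 2, achieved by: J3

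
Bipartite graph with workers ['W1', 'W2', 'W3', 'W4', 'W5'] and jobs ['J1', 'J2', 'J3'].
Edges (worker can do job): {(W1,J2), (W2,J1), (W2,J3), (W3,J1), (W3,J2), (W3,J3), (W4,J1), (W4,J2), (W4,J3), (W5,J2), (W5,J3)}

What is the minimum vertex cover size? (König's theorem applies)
Minimum vertex cover size = 3

By König's theorem: in bipartite graphs,
min vertex cover = max matching = 3

Maximum matching has size 3, so minimum vertex cover also has size 3.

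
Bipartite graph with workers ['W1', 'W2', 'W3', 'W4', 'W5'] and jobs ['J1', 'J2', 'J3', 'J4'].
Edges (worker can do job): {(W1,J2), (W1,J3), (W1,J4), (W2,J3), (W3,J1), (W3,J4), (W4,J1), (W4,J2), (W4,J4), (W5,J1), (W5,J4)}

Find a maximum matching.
Matching: {(W1,J3), (W3,J4), (W4,J2), (W5,J1)}

Maximum matching (size 4):
  W1 → J3
  W3 → J4
  W4 → J2
  W5 → J1

Each worker is assigned to at most one job, and each job to at most one worker.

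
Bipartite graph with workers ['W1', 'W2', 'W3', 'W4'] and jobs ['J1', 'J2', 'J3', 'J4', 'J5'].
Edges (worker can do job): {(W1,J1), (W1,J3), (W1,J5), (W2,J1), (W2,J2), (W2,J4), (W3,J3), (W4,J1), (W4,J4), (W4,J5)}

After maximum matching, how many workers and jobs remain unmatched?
Unmatched: 0 workers, 1 jobs

Maximum matching size: 4
Workers: 4 total, 4 matched, 0 unmatched
Jobs: 5 total, 4 matched, 1 unmatched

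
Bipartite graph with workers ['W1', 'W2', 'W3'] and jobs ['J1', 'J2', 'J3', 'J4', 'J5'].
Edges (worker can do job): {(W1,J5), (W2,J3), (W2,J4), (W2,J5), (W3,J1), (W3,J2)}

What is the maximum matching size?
Maximum matching size = 3

Maximum matching: {(W1,J5), (W2,J3), (W3,J2)}
Size: 3

This assigns 3 workers to 3 distinct jobs.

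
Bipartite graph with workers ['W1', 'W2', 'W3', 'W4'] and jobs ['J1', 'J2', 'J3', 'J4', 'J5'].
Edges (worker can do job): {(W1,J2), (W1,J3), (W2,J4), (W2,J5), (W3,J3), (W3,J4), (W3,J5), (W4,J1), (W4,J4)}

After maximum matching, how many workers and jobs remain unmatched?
Unmatched: 0 workers, 1 jobs

Maximum matching size: 4
Workers: 4 total, 4 matched, 0 unmatched
Jobs: 5 total, 4 matched, 1 unmatched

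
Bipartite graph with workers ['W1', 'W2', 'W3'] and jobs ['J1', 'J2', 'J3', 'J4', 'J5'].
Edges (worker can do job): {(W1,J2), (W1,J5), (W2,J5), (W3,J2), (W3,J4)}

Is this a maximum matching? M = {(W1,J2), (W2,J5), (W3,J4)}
Yes, size 3 is maximum

Proposed matching has size 3.
Maximum matching size for this graph: 3.

This is a maximum matching.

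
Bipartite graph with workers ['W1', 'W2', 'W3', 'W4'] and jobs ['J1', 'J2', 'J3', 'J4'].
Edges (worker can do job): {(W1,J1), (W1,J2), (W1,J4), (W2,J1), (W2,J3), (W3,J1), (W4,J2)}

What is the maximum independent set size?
Maximum independent set = 4

By König's theorem:
- Min vertex cover = Max matching = 4
- Max independent set = Total vertices - Min vertex cover
- Max independent set = 8 - 4 = 4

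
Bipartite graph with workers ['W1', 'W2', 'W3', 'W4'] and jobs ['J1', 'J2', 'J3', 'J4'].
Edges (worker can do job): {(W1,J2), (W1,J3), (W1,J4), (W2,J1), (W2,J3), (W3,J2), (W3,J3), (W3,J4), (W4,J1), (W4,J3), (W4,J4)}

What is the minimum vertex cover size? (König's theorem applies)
Minimum vertex cover size = 4

By König's theorem: in bipartite graphs,
min vertex cover = max matching = 4

Maximum matching has size 4, so minimum vertex cover also has size 4.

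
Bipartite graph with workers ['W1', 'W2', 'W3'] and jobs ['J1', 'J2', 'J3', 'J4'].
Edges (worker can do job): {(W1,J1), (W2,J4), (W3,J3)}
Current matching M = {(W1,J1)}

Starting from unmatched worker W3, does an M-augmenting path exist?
Yes: W3 → J3

An M-augmenting path alternates non-matching / matching edges, starting and ending at unmatched vertices.
Path: W3 → J3
(J3 is unmatched in M, so the path is augmenting.)
Flipping edges along this path would increase |M| from 1 to 2.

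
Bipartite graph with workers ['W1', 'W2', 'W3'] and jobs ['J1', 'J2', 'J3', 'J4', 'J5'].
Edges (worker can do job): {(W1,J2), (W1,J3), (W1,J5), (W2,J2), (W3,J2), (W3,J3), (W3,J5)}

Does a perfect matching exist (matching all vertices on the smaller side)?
Yes, perfect matching exists (size 3)

Perfect matching: {(W1,J5), (W2,J2), (W3,J3)}
All 3 vertices on the smaller side are matched.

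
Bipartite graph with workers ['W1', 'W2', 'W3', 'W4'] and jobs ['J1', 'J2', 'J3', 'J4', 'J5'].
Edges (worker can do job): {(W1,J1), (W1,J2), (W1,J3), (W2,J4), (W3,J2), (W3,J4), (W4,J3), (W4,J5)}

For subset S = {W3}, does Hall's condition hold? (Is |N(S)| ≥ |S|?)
Yes: |N(S)| = 2, |S| = 1

Subset S = {W3}
Neighbors N(S) = {J2, J4}

|N(S)| = 2, |S| = 1
Hall's condition: |N(S)| ≥ |S| is satisfied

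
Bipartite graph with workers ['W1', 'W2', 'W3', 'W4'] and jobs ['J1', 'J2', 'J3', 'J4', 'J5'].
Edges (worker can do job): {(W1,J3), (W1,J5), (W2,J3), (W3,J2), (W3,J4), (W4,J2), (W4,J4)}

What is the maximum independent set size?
Maximum independent set = 5

By König's theorem:
- Min vertex cover = Max matching = 4
- Max independent set = Total vertices - Min vertex cover
- Max independent set = 9 - 4 = 5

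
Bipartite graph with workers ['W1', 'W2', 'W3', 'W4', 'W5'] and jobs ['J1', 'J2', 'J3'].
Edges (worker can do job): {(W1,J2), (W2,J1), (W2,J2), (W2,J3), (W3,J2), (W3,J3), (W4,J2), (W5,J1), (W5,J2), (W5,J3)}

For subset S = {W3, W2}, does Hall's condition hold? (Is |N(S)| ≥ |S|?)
Yes: |N(S)| = 3, |S| = 2

Subset S = {W3, W2}
Neighbors N(S) = {J1, J2, J3}

|N(S)| = 3, |S| = 2
Hall's condition: |N(S)| ≥ |S| is satisfied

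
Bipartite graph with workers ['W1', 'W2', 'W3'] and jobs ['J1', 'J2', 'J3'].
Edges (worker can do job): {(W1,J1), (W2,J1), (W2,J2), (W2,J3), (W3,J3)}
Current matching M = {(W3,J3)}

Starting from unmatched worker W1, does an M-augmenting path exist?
Yes: W1 → J1

An M-augmenting path alternates non-matching / matching edges, starting and ending at unmatched vertices.
Path: W1 → J1
(J1 is unmatched in M, so the path is augmenting.)
Flipping edges along this path would increase |M| from 1 to 2.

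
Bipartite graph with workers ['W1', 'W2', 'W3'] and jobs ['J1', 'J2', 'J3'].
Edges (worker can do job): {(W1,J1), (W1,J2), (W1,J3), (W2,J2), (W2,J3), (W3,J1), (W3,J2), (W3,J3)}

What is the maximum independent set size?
Maximum independent set = 3

By König's theorem:
- Min vertex cover = Max matching = 3
- Max independent set = Total vertices - Min vertex cover
- Max independent set = 6 - 3 = 3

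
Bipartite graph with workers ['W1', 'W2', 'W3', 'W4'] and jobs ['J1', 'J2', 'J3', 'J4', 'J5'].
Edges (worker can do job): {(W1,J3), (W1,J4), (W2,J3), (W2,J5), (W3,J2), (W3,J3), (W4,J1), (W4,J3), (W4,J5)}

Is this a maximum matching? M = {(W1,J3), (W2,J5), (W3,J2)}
No, size 3 is not maximum

Proposed matching has size 3.
Maximum matching size for this graph: 4.

This is NOT maximum - can be improved to size 4.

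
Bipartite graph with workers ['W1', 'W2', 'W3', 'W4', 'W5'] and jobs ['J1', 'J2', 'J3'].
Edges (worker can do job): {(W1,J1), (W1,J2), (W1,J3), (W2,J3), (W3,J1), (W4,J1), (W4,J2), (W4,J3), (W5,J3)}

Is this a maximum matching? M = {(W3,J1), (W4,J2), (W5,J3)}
Yes, size 3 is maximum

Proposed matching has size 3.
Maximum matching size for this graph: 3.

This is a maximum matching.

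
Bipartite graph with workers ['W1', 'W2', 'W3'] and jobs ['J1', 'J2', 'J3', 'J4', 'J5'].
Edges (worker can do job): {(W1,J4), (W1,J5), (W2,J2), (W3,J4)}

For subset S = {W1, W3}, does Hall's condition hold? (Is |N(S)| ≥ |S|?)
Yes: |N(S)| = 2, |S| = 2

Subset S = {W1, W3}
Neighbors N(S) = {J4, J5}

|N(S)| = 2, |S| = 2
Hall's condition: |N(S)| ≥ |S| is satisfied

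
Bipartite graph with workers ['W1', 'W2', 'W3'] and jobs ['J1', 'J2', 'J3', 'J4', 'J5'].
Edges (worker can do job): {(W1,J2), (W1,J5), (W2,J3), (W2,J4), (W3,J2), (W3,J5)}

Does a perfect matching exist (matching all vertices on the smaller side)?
Yes, perfect matching exists (size 3)

Perfect matching: {(W1,J5), (W2,J3), (W3,J2)}
All 3 vertices on the smaller side are matched.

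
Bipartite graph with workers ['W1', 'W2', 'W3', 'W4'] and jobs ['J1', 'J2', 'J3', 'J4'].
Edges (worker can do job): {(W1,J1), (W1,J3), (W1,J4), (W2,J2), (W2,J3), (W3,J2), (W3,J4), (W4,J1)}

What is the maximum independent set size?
Maximum independent set = 4

By König's theorem:
- Min vertex cover = Max matching = 4
- Max independent set = Total vertices - Min vertex cover
- Max independent set = 8 - 4 = 4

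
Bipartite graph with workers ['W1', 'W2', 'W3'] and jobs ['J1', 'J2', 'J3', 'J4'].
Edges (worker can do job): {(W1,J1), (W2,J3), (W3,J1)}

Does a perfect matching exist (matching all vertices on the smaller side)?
No, maximum matching has size 2 < 3

Maximum matching has size 2, need 3 for perfect matching.
Unmatched workers: ['W1']
Unmatched jobs: ['J2', 'J4']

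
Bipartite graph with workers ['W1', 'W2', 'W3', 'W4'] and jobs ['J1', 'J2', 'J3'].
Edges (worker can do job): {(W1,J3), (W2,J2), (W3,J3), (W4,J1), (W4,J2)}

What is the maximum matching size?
Maximum matching size = 3

Maximum matching: {(W2,J2), (W3,J3), (W4,J1)}
Size: 3

This assigns 3 workers to 3 distinct jobs.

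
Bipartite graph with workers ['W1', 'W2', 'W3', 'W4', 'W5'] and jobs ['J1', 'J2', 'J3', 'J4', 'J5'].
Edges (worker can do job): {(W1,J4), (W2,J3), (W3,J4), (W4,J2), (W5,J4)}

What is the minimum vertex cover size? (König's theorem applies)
Minimum vertex cover size = 3

By König's theorem: in bipartite graphs,
min vertex cover = max matching = 3

Maximum matching has size 3, so minimum vertex cover also has size 3.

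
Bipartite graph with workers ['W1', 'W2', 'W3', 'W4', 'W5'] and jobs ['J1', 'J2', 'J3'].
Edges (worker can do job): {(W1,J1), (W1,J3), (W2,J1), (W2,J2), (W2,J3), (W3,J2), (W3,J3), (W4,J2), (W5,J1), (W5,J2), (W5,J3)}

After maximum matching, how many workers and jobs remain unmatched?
Unmatched: 2 workers, 0 jobs

Maximum matching size: 3
Workers: 5 total, 3 matched, 2 unmatched
Jobs: 3 total, 3 matched, 0 unmatched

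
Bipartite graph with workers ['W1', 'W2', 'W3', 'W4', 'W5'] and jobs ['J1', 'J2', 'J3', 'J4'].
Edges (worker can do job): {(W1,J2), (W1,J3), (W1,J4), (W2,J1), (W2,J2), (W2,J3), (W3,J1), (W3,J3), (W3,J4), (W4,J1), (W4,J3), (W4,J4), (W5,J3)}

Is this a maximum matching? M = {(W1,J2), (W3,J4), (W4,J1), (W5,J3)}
Yes, size 4 is maximum

Proposed matching has size 4.
Maximum matching size for this graph: 4.

This is a maximum matching.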